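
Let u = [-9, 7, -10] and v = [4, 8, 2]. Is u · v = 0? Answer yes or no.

u · v = (-9)·4 + 7·8 + (-10)·2 = -36 + 56 - 20 = 0
Zero, so the vectors are orthogonal.

yes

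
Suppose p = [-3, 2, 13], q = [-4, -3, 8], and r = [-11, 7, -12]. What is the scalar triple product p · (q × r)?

q × r:
i: (-3)·(-12) - 8·7 = 36 - 56 = -20
j: 8·(-11) - (-4)·(-12) = -88 - 48 = -136
k: (-4)·7 - (-3)·(-11) = -28 - 33 = -61
q × r = (-20, -136, -61)
p · (q × r) = (-3)·(-20) + 2·(-136) + 13·(-61) = 60 - 272 - 793 = -1005

-1005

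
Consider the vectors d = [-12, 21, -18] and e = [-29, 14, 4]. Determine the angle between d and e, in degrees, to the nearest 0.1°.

54.4

d · e = (-12)·(-29) + 21·14 + (-18)·4 = 348 + 294 - 72 = 570
|d|² = 144 + 441 + 324 = 909,  |d| = √909 ≈ 30.149627
|e|² = 841 + 196 + 16 = 1053,  |e| = √1053 ≈ 32.449961
cos θ = 570 / (30.149627 · 32.449961) ≈ 0.58261
θ = arccos(0.58261) ≈ 54.4°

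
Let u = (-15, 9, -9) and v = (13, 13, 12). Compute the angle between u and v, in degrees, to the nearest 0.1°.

115.5

u · v = (-15)·13 + 9·13 + (-9)·12 = -195 + 117 - 108 = -186
|u|² = 225 + 81 + 81 = 387,  |u| = √387 ≈ 19.672316
|v|² = 169 + 169 + 144 = 482,  |v| = √482 ≈ 21.954498
cos θ = -186 / (19.672316 · 21.954498) ≈ -0.43066
θ = arccos(-0.43066) ≈ 115.5°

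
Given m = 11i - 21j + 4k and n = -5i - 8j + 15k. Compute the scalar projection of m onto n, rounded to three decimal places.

9.763

m · n = 11·(-5) + (-21)·(-8) + 4·15 = -55 + 168 + 60 = 173
|n| = √(25 + 64 + 225) = √314 ≈ 17.7200
comp_n m = 173 / √314 ≈ 9.763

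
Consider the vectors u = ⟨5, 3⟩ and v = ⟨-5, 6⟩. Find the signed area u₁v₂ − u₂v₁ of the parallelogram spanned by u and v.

45

5·6 - 3·(-5) = 30 - (-15) = 45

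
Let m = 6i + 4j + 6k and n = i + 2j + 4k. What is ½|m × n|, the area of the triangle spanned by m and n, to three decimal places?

i: 4·4 - 6·2 = 16 - 12 = 4
j: 6·1 - 6·4 = 6 - 24 = -18
k: 6·2 - 4·1 = 12 - 4 = 8
m × n = (4, -18, 8)
|m × n| = √(4² + (-18)² + 8²) = √404 ≈ 20.0998
area = ½ · 20.0998 ≈ 10.050

10.050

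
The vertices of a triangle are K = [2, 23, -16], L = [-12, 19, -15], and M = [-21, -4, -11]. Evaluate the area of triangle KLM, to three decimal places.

KL = (-14, -4, 1),  KM = (-23, -27, 5)
i: (-4)·5 - 1·(-27) = -20 - (-27) = 7
j: 1·(-23) - (-14)·5 = -23 - (-70) = 47
k: (-14)·(-27) - (-4)·(-23) = 378 - 92 = 286
KL × KM = (7, 47, 286)
|KL × KM| = √84054 ≈ 289.9207
area = ½ · 289.9207 ≈ 144.960

144.960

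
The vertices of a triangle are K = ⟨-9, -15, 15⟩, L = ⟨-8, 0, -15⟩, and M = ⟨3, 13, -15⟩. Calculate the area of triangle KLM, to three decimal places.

266.507

KL = (1, 15, -30),  KM = (12, 28, -30)
i: 15·(-30) - (-30)·28 = -450 - (-840) = 390
j: (-30)·12 - 1·(-30) = -360 - (-30) = -330
k: 1·28 - 15·12 = 28 - 180 = -152
KL × KM = (390, -330, -152)
|KL × KM| = √284104 ≈ 533.0141
area = ½ · 533.0141 ≈ 266.507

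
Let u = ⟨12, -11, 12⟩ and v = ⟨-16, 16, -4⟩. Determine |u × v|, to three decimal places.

207.113

i: (-11)·(-4) - 12·16 = 44 - 192 = -148
j: 12·(-16) - 12·(-4) = -192 - (-48) = -144
k: 12·16 - (-11)·(-16) = 192 - 176 = 16
u × v = (-148, -144, 16)
|u × v| = √((-148)² + (-144)² + 16²) = √42896 ≈ 207.1135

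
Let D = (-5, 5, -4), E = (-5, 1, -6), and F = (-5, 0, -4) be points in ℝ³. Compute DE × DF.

DE = (0, -4, -2)
DF = (0, -5, 0)
i: (-4)·0 - (-2)·(-5) = 0 - 10 = -10
j: (-2)·0 - 0·0 = 0 - 0 = 0
k: 0·(-5) - (-4)·0 = 0 - 0 = 0
DE × DF = (-10, 0, 0)

(-10, 0, 0)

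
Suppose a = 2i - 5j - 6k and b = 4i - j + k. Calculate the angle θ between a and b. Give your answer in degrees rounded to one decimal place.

a · b = 2·4 + (-5)·(-1) + (-6)·1 = 8 + 5 - 6 = 7
|a|² = 4 + 25 + 36 = 65,  |a| = √65 ≈ 8.062258
|b|² = 16 + 1 + 1 = 18,  |b| = √18 ≈ 4.242641
cos θ = 7 / (8.062258 · 4.242641) ≈ 0.20465
θ = arccos(0.20465) ≈ 78.2°

78.2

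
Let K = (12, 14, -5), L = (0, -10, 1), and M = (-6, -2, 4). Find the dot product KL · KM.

654

KL = L − K = (-12, -24, 6)
KM = M − K = (-18, -16, 9)
KL · KM = (-12)·(-18) + (-24)·(-16) + 6·9 = 216 + 384 + 54 = 654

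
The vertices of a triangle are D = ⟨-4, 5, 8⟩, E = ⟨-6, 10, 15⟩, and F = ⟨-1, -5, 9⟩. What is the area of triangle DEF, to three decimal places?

DE = (-2, 5, 7),  DF = (3, -10, 1)
i: 5·1 - 7·(-10) = 5 - (-70) = 75
j: 7·3 - (-2)·1 = 21 - (-2) = 23
k: (-2)·(-10) - 5·3 = 20 - 15 = 5
DE × DF = (75, 23, 5)
|DE × DF| = √6179 ≈ 78.6066
area = ½ · 78.6066 ≈ 39.303

39.303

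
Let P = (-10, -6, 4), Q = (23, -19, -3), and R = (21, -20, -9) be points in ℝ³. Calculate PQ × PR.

(71, 212, -59)

PQ = (33, -13, -7)
PR = (31, -14, -13)
i: (-13)·(-13) - (-7)·(-14) = 169 - 98 = 71
j: (-7)·31 - 33·(-13) = -217 - (-429) = 212
k: 33·(-14) - (-13)·31 = -462 - (-403) = -59
PQ × PR = (71, 212, -59)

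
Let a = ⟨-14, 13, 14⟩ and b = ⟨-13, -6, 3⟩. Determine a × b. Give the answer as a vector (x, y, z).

(123, -140, 253)

i: 13·3 - 14·(-6) = 39 - (-84) = 123
j: 14·(-13) - (-14)·3 = -182 - (-42) = -140
k: (-14)·(-6) - 13·(-13) = 84 - (-169) = 253
a × b = (123, -140, 253)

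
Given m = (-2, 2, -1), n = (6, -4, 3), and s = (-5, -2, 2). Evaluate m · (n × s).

-18

n × s:
i: (-4)·2 - 3·(-2) = -8 - (-6) = -2
j: 3·(-5) - 6·2 = -15 - 12 = -27
k: 6·(-2) - (-4)·(-5) = -12 - 20 = -32
n × s = (-2, -27, -32)
m · (n × s) = (-2)·(-2) + 2·(-27) + (-1)·(-32) = 4 - 54 + 32 = -18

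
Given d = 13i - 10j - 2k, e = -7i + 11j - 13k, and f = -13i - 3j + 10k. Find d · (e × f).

e × f:
i: 11·10 - (-13)·(-3) = 110 - 39 = 71
j: (-13)·(-13) - (-7)·10 = 169 - (-70) = 239
k: (-7)·(-3) - 11·(-13) = 21 - (-143) = 164
e × f = (71, 239, 164)
d · (e × f) = 13·71 + (-10)·239 + (-2)·164 = 923 - 2390 - 328 = -1795

-1795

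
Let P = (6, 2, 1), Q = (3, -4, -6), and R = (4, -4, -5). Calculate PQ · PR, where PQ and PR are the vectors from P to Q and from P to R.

PQ = Q − P = (-3, -6, -7)
PR = R − P = (-2, -6, -6)
PQ · PR = (-3)·(-2) + (-6)·(-6) + (-7)·(-6) = 6 + 36 + 42 = 84

84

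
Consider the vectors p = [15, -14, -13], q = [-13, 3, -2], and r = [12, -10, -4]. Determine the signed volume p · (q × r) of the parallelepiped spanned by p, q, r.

q × r:
i: 3·(-4) - (-2)·(-10) = -12 - 20 = -32
j: (-2)·12 - (-13)·(-4) = -24 - 52 = -76
k: (-13)·(-10) - 3·12 = 130 - 36 = 94
q × r = (-32, -76, 94)
p · (q × r) = 15·(-32) + (-14)·(-76) + (-13)·94 = -480 + 1064 - 1222 = -638

-638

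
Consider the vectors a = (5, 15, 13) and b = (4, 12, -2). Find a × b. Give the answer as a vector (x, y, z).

i: 15·(-2) - 13·12 = -30 - 156 = -186
j: 13·4 - 5·(-2) = 52 - (-10) = 62
k: 5·12 - 15·4 = 60 - 60 = 0
a × b = (-186, 62, 0)

(-186, 62, 0)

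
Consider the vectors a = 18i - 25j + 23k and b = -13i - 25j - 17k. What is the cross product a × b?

i: (-25)·(-17) - 23·(-25) = 425 - (-575) = 1000
j: 23·(-13) - 18·(-17) = -299 - (-306) = 7
k: 18·(-25) - (-25)·(-13) = -450 - 325 = -775
a × b = (1000, 7, -775)

(1000, 7, -775)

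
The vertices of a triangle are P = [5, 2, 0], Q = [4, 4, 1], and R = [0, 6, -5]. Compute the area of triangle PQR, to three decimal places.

PQ = (-1, 2, 1),  PR = (-5, 4, -5)
i: 2·(-5) - 1·4 = -10 - 4 = -14
j: 1·(-5) - (-1)·(-5) = -5 - 5 = -10
k: (-1)·4 - 2·(-5) = -4 - (-10) = 6
PQ × PR = (-14, -10, 6)
|PQ × PR| = √332 ≈ 18.2209
area = ½ · 18.2209 ≈ 9.110

9.110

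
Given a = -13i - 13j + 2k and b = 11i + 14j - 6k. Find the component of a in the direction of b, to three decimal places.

-17.937

a · b = (-13)·11 + (-13)·14 + 2·(-6) = -143 - 182 - 12 = -337
|b| = √(121 + 196 + 36) = √353 ≈ 18.7883
comp_b a = -337 / √353 ≈ -17.937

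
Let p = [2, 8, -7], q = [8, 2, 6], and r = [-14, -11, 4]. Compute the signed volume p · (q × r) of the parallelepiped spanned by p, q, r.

q × r:
i: 2·4 - 6·(-11) = 8 - (-66) = 74
j: 6·(-14) - 8·4 = -84 - 32 = -116
k: 8·(-11) - 2·(-14) = -88 - (-28) = -60
q × r = (74, -116, -60)
p · (q × r) = 2·74 + 8·(-116) + (-7)·(-60) = 148 - 928 + 420 = -360

-360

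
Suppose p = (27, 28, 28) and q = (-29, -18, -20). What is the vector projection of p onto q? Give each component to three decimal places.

(34.226, 21.243, 23.604)

p · q = 27·(-29) + 28·(-18) + 28·(-20) = -783 - 504 - 560 = -1847
|q|² = 841 + 324 + 400 = 1565
proj_q p = (-1847/1565) · (-29, -18, -20) ≈ (34.226, 21.243, 23.604)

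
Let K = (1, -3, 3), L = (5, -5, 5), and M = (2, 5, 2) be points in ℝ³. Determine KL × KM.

KL = (4, -2, 2)
KM = (1, 8, -1)
i: (-2)·(-1) - 2·8 = 2 - 16 = -14
j: 2·1 - 4·(-1) = 2 - (-4) = 6
k: 4·8 - (-2)·1 = 32 - (-2) = 34
KL × KM = (-14, 6, 34)

(-14, 6, 34)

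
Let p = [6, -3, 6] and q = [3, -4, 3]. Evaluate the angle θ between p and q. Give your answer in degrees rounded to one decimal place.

23.8

p · q = 6·3 + (-3)·(-4) + 6·3 = 18 + 12 + 18 = 48
|p|² = 36 + 9 + 36 = 81,  |p| = √81 ≈ 9.000000
|q|² = 9 + 16 + 9 = 34,  |q| = √34 ≈ 5.830952
cos θ = 48 / (9.000000 · 5.830952) ≈ 0.91466
θ = arccos(0.91466) ≈ 23.8°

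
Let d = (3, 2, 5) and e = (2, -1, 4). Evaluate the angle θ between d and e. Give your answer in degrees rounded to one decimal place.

31.8

d · e = 3·2 + 2·(-1) + 5·4 = 6 - 2 + 20 = 24
|d|² = 9 + 4 + 25 = 38,  |d| = √38 ≈ 6.164414
|e|² = 4 + 1 + 16 = 21,  |e| = √21 ≈ 4.582576
cos θ = 24 / (6.164414 · 4.582576) ≈ 0.84959
θ = arccos(0.84959) ≈ 31.8°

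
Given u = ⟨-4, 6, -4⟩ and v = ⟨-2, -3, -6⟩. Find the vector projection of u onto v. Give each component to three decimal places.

(-0.571, -0.857, -1.714)

u · v = (-4)·(-2) + 6·(-3) + (-4)·(-6) = 8 - 18 + 24 = 14
|v|² = 4 + 9 + 36 = 49
proj_v u = (14/49) · (-2, -3, -6) ≈ (-0.571, -0.857, -1.714)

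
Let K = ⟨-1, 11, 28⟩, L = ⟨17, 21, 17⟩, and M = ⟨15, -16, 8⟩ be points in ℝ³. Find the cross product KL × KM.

(-497, 184, -646)

KL = (18, 10, -11)
KM = (16, -27, -20)
i: 10·(-20) - (-11)·(-27) = -200 - 297 = -497
j: (-11)·16 - 18·(-20) = -176 - (-360) = 184
k: 18·(-27) - 10·16 = -486 - 160 = -646
KL × KM = (-497, 184, -646)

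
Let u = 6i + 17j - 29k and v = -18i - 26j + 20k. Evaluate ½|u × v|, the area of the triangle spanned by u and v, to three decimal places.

298.119

i: 17·20 - (-29)·(-26) = 340 - 754 = -414
j: (-29)·(-18) - 6·20 = 522 - 120 = 402
k: 6·(-26) - 17·(-18) = -156 - (-306) = 150
u × v = (-414, 402, 150)
|u × v| = √((-414)² + 402² + 150²) = √355500 ≈ 596.2382
area = ½ · 596.2382 ≈ 298.119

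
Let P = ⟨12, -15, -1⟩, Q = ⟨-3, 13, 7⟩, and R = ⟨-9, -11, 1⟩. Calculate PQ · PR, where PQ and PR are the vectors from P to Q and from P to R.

443

PQ = Q − P = (-15, 28, 8)
PR = R − P = (-21, 4, 2)
PQ · PR = (-15)·(-21) + 28·4 + 8·2 = 315 + 112 + 16 = 443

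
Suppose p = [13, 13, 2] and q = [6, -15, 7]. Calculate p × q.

i: 13·7 - 2·(-15) = 91 - (-30) = 121
j: 2·6 - 13·7 = 12 - 91 = -79
k: 13·(-15) - 13·6 = -195 - 78 = -273
p × q = (121, -79, -273)

(121, -79, -273)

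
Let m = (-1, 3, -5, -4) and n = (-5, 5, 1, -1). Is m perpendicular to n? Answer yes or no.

no

m · n = (-1)·(-5) + 3·5 + (-5)·1 + (-4)·(-1) = 5 + 15 - 5 + 4 = 19
Nonzero, so the vectors are not orthogonal.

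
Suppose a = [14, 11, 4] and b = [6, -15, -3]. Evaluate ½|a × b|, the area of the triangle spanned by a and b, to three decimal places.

142.532

i: 11·(-3) - 4·(-15) = -33 - (-60) = 27
j: 4·6 - 14·(-3) = 24 - (-42) = 66
k: 14·(-15) - 11·6 = -210 - 66 = -276
a × b = (27, 66, -276)
|a × b| = √(27² + 66² + (-276)²) = √81261 ≈ 285.0632
area = ½ · 285.0632 ≈ 142.532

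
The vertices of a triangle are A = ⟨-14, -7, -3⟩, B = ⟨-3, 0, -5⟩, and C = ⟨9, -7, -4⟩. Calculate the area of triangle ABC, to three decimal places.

AB = (11, 7, -2),  AC = (23, 0, -1)
i: 7·(-1) - (-2)·0 = -7 - 0 = -7
j: (-2)·23 - 11·(-1) = -46 - (-11) = -35
k: 11·0 - 7·23 = 0 - 161 = -161
AB × AC = (-7, -35, -161)
|AB × AC| = √27195 ≈ 164.9091
area = ½ · 164.9091 ≈ 82.455

82.455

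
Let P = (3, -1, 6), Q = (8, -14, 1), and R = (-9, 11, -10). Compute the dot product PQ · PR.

PQ = Q − P = (5, -13, -5)
PR = R − P = (-12, 12, -16)
PQ · PR = 5·(-12) + (-13)·12 + (-5)·(-16) = -60 - 156 + 80 = -136

-136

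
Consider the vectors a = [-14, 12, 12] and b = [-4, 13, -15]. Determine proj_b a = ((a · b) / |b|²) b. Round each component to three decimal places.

(-0.312, 1.015, -1.171)

a · b = (-14)·(-4) + 12·13 + 12·(-15) = 56 + 156 - 180 = 32
|b|² = 16 + 169 + 225 = 410
proj_b a = (32/410) · (-4, 13, -15) ≈ (-0.312, 1.015, -1.171)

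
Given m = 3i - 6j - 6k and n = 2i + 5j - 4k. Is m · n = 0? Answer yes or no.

m · n = 3·2 + (-6)·5 + (-6)·(-4) = 6 - 30 + 24 = 0
Zero, so the vectors are orthogonal.

yes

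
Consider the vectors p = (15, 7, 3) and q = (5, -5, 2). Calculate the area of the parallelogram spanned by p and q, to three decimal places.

114.743

i: 7·2 - 3·(-5) = 14 - (-15) = 29
j: 3·5 - 15·2 = 15 - 30 = -15
k: 15·(-5) - 7·5 = -75 - 35 = -110
p × q = (29, -15, -110)
|p × q| = √(29² + (-15)² + (-110)²) = √13166 ≈ 114.7432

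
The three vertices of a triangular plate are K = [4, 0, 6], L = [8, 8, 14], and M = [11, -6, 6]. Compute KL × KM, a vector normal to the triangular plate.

KL = (4, 8, 8)
KM = (7, -6, 0)
i: 8·0 - 8·(-6) = 0 - (-48) = 48
j: 8·7 - 4·0 = 56 - 0 = 56
k: 4·(-6) - 8·7 = -24 - 56 = -80
KL × KM = (48, 56, -80)

(48, 56, -80)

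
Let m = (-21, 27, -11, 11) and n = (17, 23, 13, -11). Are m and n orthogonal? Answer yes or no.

yes

m · n = (-21)·17 + 27·23 + (-11)·13 + 11·(-11) = -357 + 621 - 143 - 121 = 0
Zero, so the vectors are orthogonal.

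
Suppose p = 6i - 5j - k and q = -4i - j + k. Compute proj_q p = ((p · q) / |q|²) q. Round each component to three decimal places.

(4.444, 1.111, -1.111)

p · q = 6·(-4) + (-5)·(-1) + (-1)·1 = -24 + 5 - 1 = -20
|q|² = 16 + 1 + 1 = 18
proj_q p = (-20/18) · (-4, -1, 1) ≈ (4.444, 1.111, -1.111)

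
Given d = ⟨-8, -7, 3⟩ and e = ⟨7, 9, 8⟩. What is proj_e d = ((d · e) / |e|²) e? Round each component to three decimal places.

d · e = (-8)·7 + (-7)·9 + 3·8 = -56 - 63 + 24 = -95
|e|² = 49 + 81 + 64 = 194
proj_e d = (-95/194) · (7, 9, 8) ≈ (-3.428, -4.407, -3.918)

(-3.428, -4.407, -3.918)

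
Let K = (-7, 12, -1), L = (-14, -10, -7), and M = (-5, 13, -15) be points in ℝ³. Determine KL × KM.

KL = (-7, -22, -6)
KM = (2, 1, -14)
i: (-22)·(-14) - (-6)·1 = 308 - (-6) = 314
j: (-6)·2 - (-7)·(-14) = -12 - 98 = -110
k: (-7)·1 - (-22)·2 = -7 - (-44) = 37
KL × KM = (314, -110, 37)

(314, -110, 37)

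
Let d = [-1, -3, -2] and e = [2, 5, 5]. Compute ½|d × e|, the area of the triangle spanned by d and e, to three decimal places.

2.598

i: (-3)·5 - (-2)·5 = -15 - (-10) = -5
j: (-2)·2 - (-1)·5 = -4 - (-5) = 1
k: (-1)·5 - (-3)·2 = -5 - (-6) = 1
d × e = (-5, 1, 1)
|d × e| = √((-5)² + 1² + 1²) = √27 ≈ 5.1962
area = ½ · 5.1962 ≈ 2.598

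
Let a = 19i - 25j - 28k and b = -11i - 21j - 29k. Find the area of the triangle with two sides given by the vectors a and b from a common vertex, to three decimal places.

i: (-25)·(-29) - (-28)·(-21) = 725 - 588 = 137
j: (-28)·(-11) - 19·(-29) = 308 - (-551) = 859
k: 19·(-21) - (-25)·(-11) = -399 - 275 = -674
a × b = (137, 859, -674)
|a × b| = √(137² + 859² + (-674)²) = √1210926 ≈ 1100.4208
area = ½ · 1100.4208 ≈ 550.210

550.210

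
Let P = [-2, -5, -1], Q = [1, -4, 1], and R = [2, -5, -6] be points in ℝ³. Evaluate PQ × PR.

PQ = (3, 1, 2)
PR = (4, 0, -5)
i: 1·(-5) - 2·0 = -5 - 0 = -5
j: 2·4 - 3·(-5) = 8 - (-15) = 23
k: 3·0 - 1·4 = 0 - 4 = -4
PQ × PR = (-5, 23, -4)

(-5, 23, -4)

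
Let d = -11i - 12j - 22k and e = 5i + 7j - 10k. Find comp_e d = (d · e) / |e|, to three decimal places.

d · e = (-11)·5 + (-12)·7 + (-22)·(-10) = -55 - 84 + 220 = 81
|e| = √(25 + 49 + 100) = √174 ≈ 13.1909
comp_e d = 81 / √174 ≈ 6.141

6.141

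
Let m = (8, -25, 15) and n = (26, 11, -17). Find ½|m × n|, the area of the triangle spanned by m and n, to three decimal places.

471.413

i: (-25)·(-17) - 15·11 = 425 - 165 = 260
j: 15·26 - 8·(-17) = 390 - (-136) = 526
k: 8·11 - (-25)·26 = 88 - (-650) = 738
m × n = (260, 526, 738)
|m × n| = √(260² + 526² + 738²) = √888920 ≈ 942.8255
area = ½ · 942.8255 ≈ 471.413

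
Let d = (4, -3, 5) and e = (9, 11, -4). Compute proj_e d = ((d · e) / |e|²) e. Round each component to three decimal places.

d · e = 4·9 + (-3)·11 + 5·(-4) = 36 - 33 - 20 = -17
|e|² = 81 + 121 + 16 = 218
proj_e d = (-17/218) · (9, 11, -4) ≈ (-0.702, -0.858, 0.312)

(-0.702, -0.858, 0.312)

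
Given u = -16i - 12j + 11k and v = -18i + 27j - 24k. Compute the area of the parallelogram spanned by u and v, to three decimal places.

871.039

i: (-12)·(-24) - 11·27 = 288 - 297 = -9
j: 11·(-18) - (-16)·(-24) = -198 - 384 = -582
k: (-16)·27 - (-12)·(-18) = -432 - 216 = -648
u × v = (-9, -582, -648)
|u × v| = √((-9)² + (-582)² + (-648)²) = √758709 ≈ 871.0390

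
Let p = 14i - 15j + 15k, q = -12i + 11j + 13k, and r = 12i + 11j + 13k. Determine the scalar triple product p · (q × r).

q × r:
i: 11·13 - 13·11 = 143 - 143 = 0
j: 13·12 - (-12)·13 = 156 - (-156) = 312
k: (-12)·11 - 11·12 = -132 - 132 = -264
q × r = (0, 312, -264)
p · (q × r) = 14·0 + (-15)·312 + 15·(-264) = 0 - 4680 - 3960 = -8640

-8640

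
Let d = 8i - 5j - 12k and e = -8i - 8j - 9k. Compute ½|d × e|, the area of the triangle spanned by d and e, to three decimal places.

102.031

i: (-5)·(-9) - (-12)·(-8) = 45 - 96 = -51
j: (-12)·(-8) - 8·(-9) = 96 - (-72) = 168
k: 8·(-8) - (-5)·(-8) = -64 - 40 = -104
d × e = (-51, 168, -104)
|d × e| = √((-51)² + 168² + (-104)²) = √41641 ≈ 204.0613
area = ½ · 204.0613 ≈ 102.031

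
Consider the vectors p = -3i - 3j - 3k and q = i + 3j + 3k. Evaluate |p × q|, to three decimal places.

8.485

i: (-3)·3 - (-3)·3 = -9 - (-9) = 0
j: (-3)·1 - (-3)·3 = -3 - (-9) = 6
k: (-3)·3 - (-3)·1 = -9 - (-3) = -6
p × q = (0, 6, -6)
|p × q| = √(0² + 6² + (-6)²) = √72 ≈ 8.4853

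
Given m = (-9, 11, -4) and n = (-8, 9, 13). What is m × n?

(179, 149, 7)

i: 11·13 - (-4)·9 = 143 - (-36) = 179
j: (-4)·(-8) - (-9)·13 = 32 - (-117) = 149
k: (-9)·9 - 11·(-8) = -81 - (-88) = 7
m × n = (179, 149, 7)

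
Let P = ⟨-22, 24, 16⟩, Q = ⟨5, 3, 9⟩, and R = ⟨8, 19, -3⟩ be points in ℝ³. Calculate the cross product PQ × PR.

(364, 303, 495)

PQ = (27, -21, -7)
PR = (30, -5, -19)
i: (-21)·(-19) - (-7)·(-5) = 399 - 35 = 364
j: (-7)·30 - 27·(-19) = -210 - (-513) = 303
k: 27·(-5) - (-21)·30 = -135 - (-630) = 495
PQ × PR = (364, 303, 495)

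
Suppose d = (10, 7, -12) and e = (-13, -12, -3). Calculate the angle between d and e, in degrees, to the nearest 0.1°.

125.4

d · e = 10·(-13) + 7·(-12) + (-12)·(-3) = -130 - 84 + 36 = -178
|d|² = 100 + 49 + 144 = 293,  |d| = √293 ≈ 17.117243
|e|² = 169 + 144 + 9 = 322,  |e| = √322 ≈ 17.944358
cos θ = -178 / (17.117243 · 17.944358) ≈ -0.57951
θ = arccos(-0.57951) ≈ 125.4°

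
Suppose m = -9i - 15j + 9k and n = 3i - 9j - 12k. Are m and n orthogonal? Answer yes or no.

m · n = (-9)·3 + (-15)·(-9) + 9·(-12) = -27 + 135 - 108 = 0
Zero, so the vectors are orthogonal.

yes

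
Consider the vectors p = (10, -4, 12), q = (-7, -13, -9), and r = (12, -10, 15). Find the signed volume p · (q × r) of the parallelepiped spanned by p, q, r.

-126

q × r:
i: (-13)·15 - (-9)·(-10) = -195 - 90 = -285
j: (-9)·12 - (-7)·15 = -108 - (-105) = -3
k: (-7)·(-10) - (-13)·12 = 70 - (-156) = 226
q × r = (-285, -3, 226)
p · (q × r) = 10·(-285) + (-4)·(-3) + 12·226 = -2850 + 12 + 2712 = -126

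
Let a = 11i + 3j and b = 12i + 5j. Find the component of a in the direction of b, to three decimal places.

11.308

a · b = 11·12 + 3·5 = 132 + 15 = 147
|b| = √(144 + 25) = √169 ≈ 13.0000
comp_b a = 147 / √169 ≈ 11.308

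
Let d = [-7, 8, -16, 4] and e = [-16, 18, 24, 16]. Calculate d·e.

d · e = (-7)·(-16) + 8·18 + (-16)·24 + 4·16 = 112 + 144 - 384 + 64 = -64

-64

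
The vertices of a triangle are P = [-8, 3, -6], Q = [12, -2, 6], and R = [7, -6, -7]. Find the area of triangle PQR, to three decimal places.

126.287

PQ = (20, -5, 12),  PR = (15, -9, -1)
i: (-5)·(-1) - 12·(-9) = 5 - (-108) = 113
j: 12·15 - 20·(-1) = 180 - (-20) = 200
k: 20·(-9) - (-5)·15 = -180 - (-75) = -105
PQ × PR = (113, 200, -105)
|PQ × PR| = √63794 ≈ 252.5747
area = ½ · 252.5747 ≈ 126.287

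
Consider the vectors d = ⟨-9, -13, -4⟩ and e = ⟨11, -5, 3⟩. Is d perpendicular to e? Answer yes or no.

no

d · e = (-9)·11 + (-13)·(-5) + (-4)·3 = -99 + 65 - 12 = -46
Nonzero, so the vectors are not orthogonal.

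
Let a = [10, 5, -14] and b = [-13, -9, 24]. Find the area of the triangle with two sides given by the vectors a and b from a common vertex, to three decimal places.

i: 5·24 - (-14)·(-9) = 120 - 126 = -6
j: (-14)·(-13) - 10·24 = 182 - 240 = -58
k: 10·(-9) - 5·(-13) = -90 - (-65) = -25
a × b = (-6, -58, -25)
|a × b| = √((-6)² + (-58)² + (-25)²) = √4025 ≈ 63.4429
area = ½ · 63.4429 ≈ 31.721

31.721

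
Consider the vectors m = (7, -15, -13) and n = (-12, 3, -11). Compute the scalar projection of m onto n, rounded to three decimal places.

m · n = 7·(-12) + (-15)·3 + (-13)·(-11) = -84 - 45 + 143 = 14
|n| = √(144 + 9 + 121) = √274 ≈ 16.5529
comp_n m = 14 / √274 ≈ 0.846

0.846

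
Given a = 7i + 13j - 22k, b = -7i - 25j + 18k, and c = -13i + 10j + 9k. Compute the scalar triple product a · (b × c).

3632

b × c:
i: (-25)·9 - 18·10 = -225 - 180 = -405
j: 18·(-13) - (-7)·9 = -234 - (-63) = -171
k: (-7)·10 - (-25)·(-13) = -70 - 325 = -395
b × c = (-405, -171, -395)
a · (b × c) = 7·(-405) + 13·(-171) + (-22)·(-395) = -2835 - 2223 + 8690 = 3632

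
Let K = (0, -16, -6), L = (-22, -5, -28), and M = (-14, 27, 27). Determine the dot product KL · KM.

KL = L − K = (-22, 11, -22)
KM = M − K = (-14, 43, 33)
KL · KM = (-22)·(-14) + 11·43 + (-22)·33 = 308 + 473 - 726 = 55

55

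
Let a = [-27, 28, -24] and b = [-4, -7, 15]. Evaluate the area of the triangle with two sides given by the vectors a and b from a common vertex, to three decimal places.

i: 28·15 - (-24)·(-7) = 420 - 168 = 252
j: (-24)·(-4) - (-27)·15 = 96 - (-405) = 501
k: (-27)·(-7) - 28·(-4) = 189 - (-112) = 301
a × b = (252, 501, 301)
|a × b| = √(252² + 501² + 301²) = √405106 ≈ 636.4794
area = ½ · 636.4794 ≈ 318.240

318.240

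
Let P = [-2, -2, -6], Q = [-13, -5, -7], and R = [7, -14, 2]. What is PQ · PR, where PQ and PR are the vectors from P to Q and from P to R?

-71

PQ = Q − P = (-11, -3, -1)
PR = R − P = (9, -12, 8)
PQ · PR = (-11)·9 + (-3)·(-12) + (-1)·8 = -99 + 36 - 8 = -71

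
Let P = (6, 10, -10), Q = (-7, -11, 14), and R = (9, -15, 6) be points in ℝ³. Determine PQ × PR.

PQ = (-13, -21, 24)
PR = (3, -25, 16)
i: (-21)·16 - 24·(-25) = -336 - (-600) = 264
j: 24·3 - (-13)·16 = 72 - (-208) = 280
k: (-13)·(-25) - (-21)·3 = 325 - (-63) = 388
PQ × PR = (264, 280, 388)

(264, 280, 388)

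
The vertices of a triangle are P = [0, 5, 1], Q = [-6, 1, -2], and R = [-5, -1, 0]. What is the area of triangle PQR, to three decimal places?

PQ = (-6, -4, -3),  PR = (-5, -6, -1)
i: (-4)·(-1) - (-3)·(-6) = 4 - 18 = -14
j: (-3)·(-5) - (-6)·(-1) = 15 - 6 = 9
k: (-6)·(-6) - (-4)·(-5) = 36 - 20 = 16
PQ × PR = (-14, 9, 16)
|PQ × PR| = √533 ≈ 23.0868
area = ½ · 23.0868 ≈ 11.543

11.543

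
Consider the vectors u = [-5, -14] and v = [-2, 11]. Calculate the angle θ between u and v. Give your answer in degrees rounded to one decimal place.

150.0

u · v = (-5)·(-2) + (-14)·11 = 10 - 154 = -144
|u|² = 25 + 196 = 221,  |u| = √221 ≈ 14.866069
|v|² = 4 + 121 = 125,  |v| = √125 ≈ 11.180340
cos θ = -144 / (14.866069 · 11.180340) ≈ -0.86639
θ = arccos(-0.86639) ≈ 150.0°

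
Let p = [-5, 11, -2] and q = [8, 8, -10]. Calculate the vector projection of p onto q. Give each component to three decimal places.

(2.386, 2.386, -2.982)

p · q = (-5)·8 + 11·8 + (-2)·(-10) = -40 + 88 + 20 = 68
|q|² = 64 + 64 + 100 = 228
proj_q p = (68/228) · (8, 8, -10) ≈ (2.386, 2.386, -2.982)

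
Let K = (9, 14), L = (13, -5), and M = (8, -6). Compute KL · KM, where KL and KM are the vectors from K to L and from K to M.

376

KL = L − K = (4, -19)
KM = M − K = (-1, -20)
KL · KM = 4·(-1) + (-19)·(-20) = -4 + 380 = 376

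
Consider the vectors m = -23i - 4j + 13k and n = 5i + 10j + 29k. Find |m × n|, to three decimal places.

800.275

i: (-4)·29 - 13·10 = -116 - 130 = -246
j: 13·5 - (-23)·29 = 65 - (-667) = 732
k: (-23)·10 - (-4)·5 = -230 - (-20) = -210
m × n = (-246, 732, -210)
|m × n| = √((-246)² + 732² + (-210)²) = √640440 ≈ 800.2750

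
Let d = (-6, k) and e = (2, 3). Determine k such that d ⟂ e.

d · e = (-6)·2 + k·3 = -12 + 3k
Set equal to 0: 3k = 12, so k = 4.

4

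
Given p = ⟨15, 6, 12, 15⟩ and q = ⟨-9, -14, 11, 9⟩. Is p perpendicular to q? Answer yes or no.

p · q = 15·(-9) + 6·(-14) + 12·11 + 15·9 = -135 - 84 + 132 + 135 = 48
Nonzero, so the vectors are not orthogonal.

no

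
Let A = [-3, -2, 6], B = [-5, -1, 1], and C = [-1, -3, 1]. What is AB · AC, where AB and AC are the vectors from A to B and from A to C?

AB = B − A = (-2, 1, -5)
AC = C − A = (2, -1, -5)
AB · AC = (-2)·2 + 1·(-1) + (-5)·(-5) = -4 - 1 + 25 = 20

20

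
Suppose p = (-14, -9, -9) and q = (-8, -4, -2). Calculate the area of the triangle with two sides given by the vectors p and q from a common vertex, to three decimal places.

25.080

i: (-9)·(-2) - (-9)·(-4) = 18 - 36 = -18
j: (-9)·(-8) - (-14)·(-2) = 72 - 28 = 44
k: (-14)·(-4) - (-9)·(-8) = 56 - 72 = -16
p × q = (-18, 44, -16)
|p × q| = √((-18)² + 44² + (-16)²) = √2516 ≈ 50.1597
area = ½ · 50.1597 ≈ 25.080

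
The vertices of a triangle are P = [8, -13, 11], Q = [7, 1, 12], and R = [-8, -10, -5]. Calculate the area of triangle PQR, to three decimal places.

159.212

PQ = (-1, 14, 1),  PR = (-16, 3, -16)
i: 14·(-16) - 1·3 = -224 - 3 = -227
j: 1·(-16) - (-1)·(-16) = -16 - 16 = -32
k: (-1)·3 - 14·(-16) = -3 - (-224) = 221
PQ × PR = (-227, -32, 221)
|PQ × PR| = √101394 ≈ 318.4242
area = ½ · 318.4242 ≈ 159.212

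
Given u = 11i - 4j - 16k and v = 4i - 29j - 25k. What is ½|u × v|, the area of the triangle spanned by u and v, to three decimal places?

259.242

i: (-4)·(-25) - (-16)·(-29) = 100 - 464 = -364
j: (-16)·4 - 11·(-25) = -64 - (-275) = 211
k: 11·(-29) - (-4)·4 = -319 - (-16) = -303
u × v = (-364, 211, -303)
|u × v| = √((-364)² + 211² + (-303)²) = √268826 ≈ 518.4843
area = ½ · 518.4843 ≈ 259.242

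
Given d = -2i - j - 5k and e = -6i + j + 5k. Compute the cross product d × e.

i: (-1)·5 - (-5)·1 = -5 - (-5) = 0
j: (-5)·(-6) - (-2)·5 = 30 - (-10) = 40
k: (-2)·1 - (-1)·(-6) = -2 - 6 = -8
d × e = (0, 40, -8)

(0, 40, -8)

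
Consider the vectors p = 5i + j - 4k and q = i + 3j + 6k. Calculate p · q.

-16

p · q = 5·1 + 1·3 + (-4)·6 = 5 + 3 - 24 = -16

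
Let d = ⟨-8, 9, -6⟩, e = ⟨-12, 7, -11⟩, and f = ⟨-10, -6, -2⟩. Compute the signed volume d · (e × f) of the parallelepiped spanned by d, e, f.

562

e × f:
i: 7·(-2) - (-11)·(-6) = -14 - 66 = -80
j: (-11)·(-10) - (-12)·(-2) = 110 - 24 = 86
k: (-12)·(-6) - 7·(-10) = 72 - (-70) = 142
e × f = (-80, 86, 142)
d · (e × f) = (-8)·(-80) + 9·86 + (-6)·142 = 640 + 774 - 852 = 562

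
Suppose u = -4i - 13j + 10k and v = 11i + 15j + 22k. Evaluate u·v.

-19

u · v = (-4)·11 + (-13)·15 + 10·22 = -44 - 195 + 220 = -19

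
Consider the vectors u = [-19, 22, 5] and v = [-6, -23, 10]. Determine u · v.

u · v = (-19)·(-6) + 22·(-23) + 5·10 = 114 - 506 + 50 = -342

-342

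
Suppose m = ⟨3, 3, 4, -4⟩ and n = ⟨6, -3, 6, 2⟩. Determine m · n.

25

m · n = 3·6 + 3·(-3) + 4·6 + (-4)·2 = 18 - 9 + 24 - 8 = 25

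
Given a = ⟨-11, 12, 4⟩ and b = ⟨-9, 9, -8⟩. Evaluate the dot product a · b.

175

a · b = (-11)·(-9) + 12·9 + 4·(-8) = 99 + 108 - 32 = 175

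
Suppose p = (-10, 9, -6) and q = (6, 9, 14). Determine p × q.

i: 9·14 - (-6)·9 = 126 - (-54) = 180
j: (-6)·6 - (-10)·14 = -36 - (-140) = 104
k: (-10)·9 - 9·6 = -90 - 54 = -144
p × q = (180, 104, -144)

(180, 104, -144)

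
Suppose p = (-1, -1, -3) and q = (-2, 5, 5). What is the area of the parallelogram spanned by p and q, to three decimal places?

16.432

i: (-1)·5 - (-3)·5 = -5 - (-15) = 10
j: (-3)·(-2) - (-1)·5 = 6 - (-5) = 11
k: (-1)·5 - (-1)·(-2) = -5 - 2 = -7
p × q = (10, 11, -7)
|p × q| = √(10² + 11² + (-7)²) = √270 ≈ 16.4317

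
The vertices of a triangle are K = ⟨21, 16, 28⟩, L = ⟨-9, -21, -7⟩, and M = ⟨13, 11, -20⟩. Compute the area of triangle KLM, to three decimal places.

991.226

KL = (-30, -37, -35),  KM = (-8, -5, -48)
i: (-37)·(-48) - (-35)·(-5) = 1776 - 175 = 1601
j: (-35)·(-8) - (-30)·(-48) = 280 - 1440 = -1160
k: (-30)·(-5) - (-37)·(-8) = 150 - 296 = -146
KL × KM = (1601, -1160, -146)
|KL × KM| = √3930117 ≈ 1982.4523
area = ½ · 1982.4523 ≈ 991.226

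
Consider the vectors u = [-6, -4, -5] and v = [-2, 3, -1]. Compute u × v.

(19, 4, -26)

i: (-4)·(-1) - (-5)·3 = 4 - (-15) = 19
j: (-5)·(-2) - (-6)·(-1) = 10 - 6 = 4
k: (-6)·3 - (-4)·(-2) = -18 - 8 = -26
u × v = (19, 4, -26)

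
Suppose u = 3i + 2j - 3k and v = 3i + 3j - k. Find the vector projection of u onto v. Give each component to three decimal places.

u · v = 3·3 + 2·3 + (-3)·(-1) = 9 + 6 + 3 = 18
|v|² = 9 + 9 + 1 = 19
proj_v u = (18/19) · (3, 3, -1) ≈ (2.842, 2.842, -0.947)

(2.842, 2.842, -0.947)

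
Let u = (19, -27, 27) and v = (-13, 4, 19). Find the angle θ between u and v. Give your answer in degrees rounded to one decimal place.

80.9

u · v = 19·(-13) + (-27)·4 + 27·19 = -247 - 108 + 513 = 158
|u|² = 361 + 729 + 729 = 1819,  |u| = √1819 ≈ 42.649736
|v|² = 169 + 16 + 361 = 546,  |v| = √546 ≈ 23.366643
cos θ = 158 / (42.649736 · 23.366643) ≈ 0.15854
θ = arccos(0.15854) ≈ 80.9°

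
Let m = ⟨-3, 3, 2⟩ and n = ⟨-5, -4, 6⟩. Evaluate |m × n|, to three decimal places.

i: 3·6 - 2·(-4) = 18 - (-8) = 26
j: 2·(-5) - (-3)·6 = -10 - (-18) = 8
k: (-3)·(-4) - 3·(-5) = 12 - (-15) = 27
m × n = (26, 8, 27)
|m × n| = √(26² + 8² + 27²) = √1469 ≈ 38.3275

38.328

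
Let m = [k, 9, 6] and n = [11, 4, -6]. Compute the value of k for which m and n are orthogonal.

0

m · n = k·11 + 9·4 + 6·(-6) = 0 + 11k
Set equal to 0: 11k = 0, so k = 0.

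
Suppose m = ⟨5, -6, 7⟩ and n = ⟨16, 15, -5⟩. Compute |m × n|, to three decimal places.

231.592

i: (-6)·(-5) - 7·15 = 30 - 105 = -75
j: 7·16 - 5·(-5) = 112 - (-25) = 137
k: 5·15 - (-6)·16 = 75 - (-96) = 171
m × n = (-75, 137, 171)
|m × n| = √((-75)² + 137² + 171²) = √53635 ≈ 231.5923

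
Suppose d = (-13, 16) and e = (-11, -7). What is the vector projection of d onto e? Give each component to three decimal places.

(-2.006, -1.276)

d · e = (-13)·(-11) + 16·(-7) = 143 - 112 = 31
|e|² = 121 + 49 = 170
proj_e d = (31/170) · (-11, -7) ≈ (-2.006, -1.276)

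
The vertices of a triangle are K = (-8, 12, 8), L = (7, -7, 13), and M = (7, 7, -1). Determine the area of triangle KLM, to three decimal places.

KL = (15, -19, 5),  KM = (15, -5, -9)
i: (-19)·(-9) - 5·(-5) = 171 - (-25) = 196
j: 5·15 - 15·(-9) = 75 - (-135) = 210
k: 15·(-5) - (-19)·15 = -75 - (-285) = 210
KL × KM = (196, 210, 210)
|KL × KM| = √126616 ≈ 355.8314
area = ½ · 355.8314 ≈ 177.916

177.916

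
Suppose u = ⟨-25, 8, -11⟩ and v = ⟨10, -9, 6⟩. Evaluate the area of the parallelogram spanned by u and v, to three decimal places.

158.827

i: 8·6 - (-11)·(-9) = 48 - 99 = -51
j: (-11)·10 - (-25)·6 = -110 - (-150) = 40
k: (-25)·(-9) - 8·10 = 225 - 80 = 145
u × v = (-51, 40, 145)
|u × v| = √((-51)² + 40² + 145²) = √25226 ≈ 158.8269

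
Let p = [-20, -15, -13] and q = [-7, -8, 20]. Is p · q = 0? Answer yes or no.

p · q = (-20)·(-7) + (-15)·(-8) + (-13)·20 = 140 + 120 - 260 = 0
Zero, so the vectors are orthogonal.

yes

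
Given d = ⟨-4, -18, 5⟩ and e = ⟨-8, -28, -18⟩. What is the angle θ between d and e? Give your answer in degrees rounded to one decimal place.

47.0

d · e = (-4)·(-8) + (-18)·(-28) + 5·(-18) = 32 + 504 - 90 = 446
|d|² = 16 + 324 + 25 = 365,  |d| = √365 ≈ 19.104973
|e|² = 64 + 784 + 324 = 1172,  |e| = √1172 ≈ 34.234486
cos θ = 446 / (19.104973 · 34.234486) ≈ 0.68191
θ = arccos(0.68191) ≈ 47.0°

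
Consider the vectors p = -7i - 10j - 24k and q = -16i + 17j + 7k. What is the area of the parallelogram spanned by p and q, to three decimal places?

i: (-10)·7 - (-24)·17 = -70 - (-408) = 338
j: (-24)·(-16) - (-7)·7 = 384 - (-49) = 433
k: (-7)·17 - (-10)·(-16) = -119 - 160 = -279
p × q = (338, 433, -279)
|p × q| = √(338² + 433² + (-279)²) = √379574 ≈ 616.0958

616.096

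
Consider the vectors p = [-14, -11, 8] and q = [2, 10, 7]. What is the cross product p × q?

i: (-11)·7 - 8·10 = -77 - 80 = -157
j: 8·2 - (-14)·7 = 16 - (-98) = 114
k: (-14)·10 - (-11)·2 = -140 - (-22) = -118
p × q = (-157, 114, -118)

(-157, 114, -118)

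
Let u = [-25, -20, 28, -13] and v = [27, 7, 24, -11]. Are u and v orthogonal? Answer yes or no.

u · v = (-25)·27 + (-20)·7 + 28·24 + (-13)·(-11) = -675 - 140 + 672 + 143 = 0
Zero, so the vectors are orthogonal.

yes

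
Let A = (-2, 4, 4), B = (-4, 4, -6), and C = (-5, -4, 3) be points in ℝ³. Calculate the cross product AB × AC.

(-80, 28, 16)

AB = (-2, 0, -10)
AC = (-3, -8, -1)
i: 0·(-1) - (-10)·(-8) = 0 - 80 = -80
j: (-10)·(-3) - (-2)·(-1) = 30 - 2 = 28
k: (-2)·(-8) - 0·(-3) = 16 - 0 = 16
AB × AC = (-80, 28, 16)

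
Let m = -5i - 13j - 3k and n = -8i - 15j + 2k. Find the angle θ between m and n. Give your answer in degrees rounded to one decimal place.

20.1

m · n = (-5)·(-8) + (-13)·(-15) + (-3)·2 = 40 + 195 - 6 = 229
|m|² = 25 + 169 + 9 = 203,  |m| = √203 ≈ 14.247807
|n|² = 64 + 225 + 4 = 293,  |n| = √293 ≈ 17.117243
cos θ = 229 / (14.247807 · 17.117243) ≈ 0.93897
θ = arccos(0.93897) ≈ 20.1°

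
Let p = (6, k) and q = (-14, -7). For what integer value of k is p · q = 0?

p · q = 6·(-14) + k·(-7) = -84 - 7k
Set equal to 0: -7k = 84, so k = -12.

-12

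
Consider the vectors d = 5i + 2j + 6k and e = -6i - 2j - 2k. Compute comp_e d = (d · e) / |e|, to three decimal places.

d · e = 5·(-6) + 2·(-2) + 6·(-2) = -30 - 4 - 12 = -46
|e| = √(36 + 4 + 4) = √44 ≈ 6.6332
comp_e d = -46 / √44 ≈ -6.935

-6.935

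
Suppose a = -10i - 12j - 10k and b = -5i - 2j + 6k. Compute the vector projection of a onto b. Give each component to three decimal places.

(-1.077, -0.431, 1.292)

a · b = (-10)·(-5) + (-12)·(-2) + (-10)·6 = 50 + 24 - 60 = 14
|b|² = 25 + 4 + 36 = 65
proj_b a = (14/65) · (-5, -2, 6) ≈ (-1.077, -0.431, 1.292)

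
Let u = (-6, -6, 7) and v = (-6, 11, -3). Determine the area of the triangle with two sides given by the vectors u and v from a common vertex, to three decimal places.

66.115

i: (-6)·(-3) - 7·11 = 18 - 77 = -59
j: 7·(-6) - (-6)·(-3) = -42 - 18 = -60
k: (-6)·11 - (-6)·(-6) = -66 - 36 = -102
u × v = (-59, -60, -102)
|u × v| = √((-59)² + (-60)² + (-102)²) = √17485 ≈ 132.2309
area = ½ · 132.2309 ≈ 66.115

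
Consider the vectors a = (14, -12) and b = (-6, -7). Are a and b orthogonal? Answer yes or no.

yes

a · b = 14·(-6) + (-12)·(-7) = -84 + 84 = 0
Zero, so the vectors are orthogonal.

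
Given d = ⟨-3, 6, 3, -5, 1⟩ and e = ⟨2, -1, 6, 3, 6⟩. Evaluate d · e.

d · e = (-3)·2 + 6·(-1) + 3·6 + (-5)·3 + 1·6 = -6 - 6 + 18 - 15 + 6 = -3

-3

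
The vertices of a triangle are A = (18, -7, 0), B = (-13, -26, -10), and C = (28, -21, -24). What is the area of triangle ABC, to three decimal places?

AB = (-31, -19, -10),  AC = (10, -14, -24)
i: (-19)·(-24) - (-10)·(-14) = 456 - 140 = 316
j: (-10)·10 - (-31)·(-24) = -100 - 744 = -844
k: (-31)·(-14) - (-19)·10 = 434 - (-190) = 624
AB × AC = (316, -844, 624)
|AB × AC| = √1201568 ≈ 1096.1606
area = ½ · 1096.1606 ≈ 548.080

548.080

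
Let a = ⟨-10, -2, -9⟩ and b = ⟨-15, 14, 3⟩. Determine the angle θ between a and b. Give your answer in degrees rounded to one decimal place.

a · b = (-10)·(-15) + (-2)·14 + (-9)·3 = 150 - 28 - 27 = 95
|a|² = 100 + 4 + 81 = 185,  |a| = √185 ≈ 13.601471
|b|² = 225 + 196 + 9 = 430,  |b| = √430 ≈ 20.736441
cos θ = 95 / (13.601471 · 20.736441) ≈ 0.33682
θ = arccos(0.33682) ≈ 70.3°

70.3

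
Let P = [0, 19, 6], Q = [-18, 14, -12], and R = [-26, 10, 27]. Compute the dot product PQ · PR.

PQ = Q − P = (-18, -5, -18)
PR = R − P = (-26, -9, 21)
PQ · PR = (-18)·(-26) + (-5)·(-9) + (-18)·21 = 468 + 45 - 378 = 135

135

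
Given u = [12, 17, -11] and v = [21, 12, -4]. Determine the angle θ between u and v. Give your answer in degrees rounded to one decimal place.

29.9

u · v = 12·21 + 17·12 + (-11)·(-4) = 252 + 204 + 44 = 500
|u|² = 144 + 289 + 121 = 554,  |u| = √554 ≈ 23.537205
|v|² = 441 + 144 + 16 = 601,  |v| = √601 ≈ 24.515301
cos θ = 500 / (23.537205 · 24.515301) ≈ 0.86652
θ = arccos(0.86652) ≈ 29.9°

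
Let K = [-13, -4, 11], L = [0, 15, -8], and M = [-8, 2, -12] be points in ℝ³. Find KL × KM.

(-323, 204, -17)

KL = (13, 19, -19)
KM = (5, 6, -23)
i: 19·(-23) - (-19)·6 = -437 - (-114) = -323
j: (-19)·5 - 13·(-23) = -95 - (-299) = 204
k: 13·6 - 19·5 = 78 - 95 = -17
KL × KM = (-323, 204, -17)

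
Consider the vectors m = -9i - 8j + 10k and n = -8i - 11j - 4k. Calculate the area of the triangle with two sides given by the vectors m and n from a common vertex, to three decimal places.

93.334

i: (-8)·(-4) - 10·(-11) = 32 - (-110) = 142
j: 10·(-8) - (-9)·(-4) = -80 - 36 = -116
k: (-9)·(-11) - (-8)·(-8) = 99 - 64 = 35
m × n = (142, -116, 35)
|m × n| = √(142² + (-116)² + 35²) = √34845 ≈ 186.6682
area = ½ · 186.6682 ≈ 93.334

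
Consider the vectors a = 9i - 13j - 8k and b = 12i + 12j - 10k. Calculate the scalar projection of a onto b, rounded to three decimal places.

a · b = 9·12 + (-13)·12 + (-8)·(-10) = 108 - 156 + 80 = 32
|b| = √(144 + 144 + 100) = √388 ≈ 19.6977
comp_b a = 32 / √388 ≈ 1.625

1.625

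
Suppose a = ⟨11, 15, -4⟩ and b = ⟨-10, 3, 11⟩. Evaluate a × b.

(177, -81, 183)

i: 15·11 - (-4)·3 = 165 - (-12) = 177
j: (-4)·(-10) - 11·11 = 40 - 121 = -81
k: 11·3 - 15·(-10) = 33 - (-150) = 183
a × b = (177, -81, 183)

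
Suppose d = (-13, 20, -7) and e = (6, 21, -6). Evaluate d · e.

d · e = (-13)·6 + 20·21 + (-7)·(-6) = -78 + 420 + 42 = 384

384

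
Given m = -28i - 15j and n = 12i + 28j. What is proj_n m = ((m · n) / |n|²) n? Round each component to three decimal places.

m · n = (-28)·12 + (-15)·28 = -336 - 420 = -756
|n|² = 144 + 784 = 928
proj_n m = (-756/928) · (12, 28) ≈ (-9.776, -22.810)

(-9.776, -22.810)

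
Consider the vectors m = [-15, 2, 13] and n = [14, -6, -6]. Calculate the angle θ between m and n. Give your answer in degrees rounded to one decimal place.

156.7

m · n = (-15)·14 + 2·(-6) + 13·(-6) = -210 - 12 - 78 = -300
|m|² = 225 + 4 + 169 = 398,  |m| = √398 ≈ 19.949937
|n|² = 196 + 36 + 36 = 268,  |n| = √268 ≈ 16.370706
cos θ = -300 / (19.949937 · 16.370706) ≈ -0.91857
θ = arccos(-0.91857) ≈ 156.7°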